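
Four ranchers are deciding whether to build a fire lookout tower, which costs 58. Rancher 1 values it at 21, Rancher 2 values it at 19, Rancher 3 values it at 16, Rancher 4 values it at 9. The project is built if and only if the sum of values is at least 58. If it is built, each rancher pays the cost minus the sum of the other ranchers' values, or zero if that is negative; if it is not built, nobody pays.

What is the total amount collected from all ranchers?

37

Total value 65 ≥ cost 58, so it is built.
Rancher 1: others sum to 44; max(0, 58 - 44) = 14.
Rancher 2: others sum to 46; max(0, 58 - 46) = 12.
Rancher 3: others sum to 49; max(0, 58 - 49) = 9.
Rancher 4: others sum to 56; max(0, 58 - 56) = 2.
Total collected = 14 + 12 + 9 + 2 = 37.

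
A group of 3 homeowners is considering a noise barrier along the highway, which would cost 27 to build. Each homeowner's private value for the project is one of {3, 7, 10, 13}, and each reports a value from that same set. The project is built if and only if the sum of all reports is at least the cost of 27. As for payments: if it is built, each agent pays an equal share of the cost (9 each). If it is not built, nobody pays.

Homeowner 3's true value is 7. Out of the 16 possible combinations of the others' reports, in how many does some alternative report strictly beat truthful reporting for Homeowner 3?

5

Others report (7, 13): truth gives -2; report 3 gives 0 > -2. Violating.
Others report (10, 10): truth gives -2; report 3 gives 0 > -2. Violating.
Others report (10, 13): truth gives -2; report 3 gives 0 > -2. Violating.
Others report (13, 7): truth gives -2; report 3 gives 0 > -2. Violating.
Others report (3, 3): truth gives 0; no alternative beats it.
Others report (3, 7): truth gives 0; no alternative beats it.
(Checking all 16 profiles: 5 have a profitable deviation, 11 do not.)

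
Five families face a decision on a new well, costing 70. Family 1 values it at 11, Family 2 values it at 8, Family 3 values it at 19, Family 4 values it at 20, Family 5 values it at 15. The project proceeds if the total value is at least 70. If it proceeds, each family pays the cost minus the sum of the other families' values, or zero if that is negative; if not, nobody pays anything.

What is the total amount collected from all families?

Total value 73 ≥ cost 70, so it is built.
Family 1: others sum to 62; max(0, 70 - 62) = 8.
Family 2: others sum to 65; max(0, 70 - 65) = 5.
Family 3: others sum to 54; max(0, 70 - 54) = 16.
Family 4: others sum to 53; max(0, 70 - 53) = 17.
Family 5: others sum to 58; max(0, 70 - 58) = 12.
Total collected = 8 + 5 + 16 + 17 + 12 = 58.

58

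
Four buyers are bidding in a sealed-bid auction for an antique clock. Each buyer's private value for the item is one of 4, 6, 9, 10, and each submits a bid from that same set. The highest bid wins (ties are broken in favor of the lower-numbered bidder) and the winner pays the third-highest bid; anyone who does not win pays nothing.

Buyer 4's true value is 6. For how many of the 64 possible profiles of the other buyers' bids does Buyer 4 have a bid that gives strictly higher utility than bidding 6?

6

Others bid (4, 4, 6): truth gives 0; bid 9 gives 2 > 0. Violating.
Others bid (4, 4, 9): truth gives 0; bid 10 gives 2 > 0. Violating.
Others bid (4, 6, 4): truth gives 0; bid 9 gives 2 > 0. Violating.
Others bid (4, 9, 4): truth gives 0; bid 10 gives 2 > 0. Violating.
Others bid (4, 4, 4): truth gives 2; no alternative beats it.
Others bid (4, 4, 10): truth gives 0; no alternative beats it.
(Checking all 64 profiles: 6 have a profitable deviation, 58 do not.)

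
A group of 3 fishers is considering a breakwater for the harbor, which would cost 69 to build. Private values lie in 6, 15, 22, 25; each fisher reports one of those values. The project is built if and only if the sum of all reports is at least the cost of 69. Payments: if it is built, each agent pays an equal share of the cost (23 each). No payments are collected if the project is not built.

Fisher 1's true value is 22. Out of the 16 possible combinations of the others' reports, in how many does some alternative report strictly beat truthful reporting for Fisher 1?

3

Others report (22, 25): truth gives -1; report 6 gives 0 > -1. Violating.
Others report (25, 22): truth gives -1; report 6 gives 0 > -1. Violating.
Others report (25, 25): truth gives -1; report 6 gives 0 > -1. Violating.
Others report (6, 6): truth gives 0; no alternative beats it.
Others report (6, 15): truth gives 0; no alternative beats it.
(Checking all 16 profiles: 3 have a profitable deviation, 13 do not.)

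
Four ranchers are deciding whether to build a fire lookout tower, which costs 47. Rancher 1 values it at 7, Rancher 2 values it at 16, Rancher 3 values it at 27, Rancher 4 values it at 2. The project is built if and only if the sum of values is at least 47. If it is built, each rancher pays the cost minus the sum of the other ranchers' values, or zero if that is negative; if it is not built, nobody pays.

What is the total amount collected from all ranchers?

Total value 52 ≥ cost 47, so it is built.
Rancher 1: others sum to 45; max(0, 47 - 45) = 2.
Rancher 2: others sum to 36; max(0, 47 - 36) = 11.
Rancher 3: others sum to 25; max(0, 47 - 25) = 22.
Rancher 4: others sum to 50; max(0, 47 - 50) = 0.
Total collected = 2 + 11 + 22 + 0 = 35.

35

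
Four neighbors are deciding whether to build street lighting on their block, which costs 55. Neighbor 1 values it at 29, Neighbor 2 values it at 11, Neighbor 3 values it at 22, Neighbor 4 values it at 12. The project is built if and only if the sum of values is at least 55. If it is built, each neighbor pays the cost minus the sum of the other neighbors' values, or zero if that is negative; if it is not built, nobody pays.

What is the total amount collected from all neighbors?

Total value 74 ≥ cost 55, so it is built.
Neighbor 1: others sum to 45; max(0, 55 - 45) = 10.
Neighbor 2: others sum to 63; max(0, 55 - 63) = 0.
Neighbor 3: others sum to 52; max(0, 55 - 52) = 3.
Neighbor 4: others sum to 62; max(0, 55 - 62) = 0.
Total collected = 10 + 0 + 3 + 0 = 13.

13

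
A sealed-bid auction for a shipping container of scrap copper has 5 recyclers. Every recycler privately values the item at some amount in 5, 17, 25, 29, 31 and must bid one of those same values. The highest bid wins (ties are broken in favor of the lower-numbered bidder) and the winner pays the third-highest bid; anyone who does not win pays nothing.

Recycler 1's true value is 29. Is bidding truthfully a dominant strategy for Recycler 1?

Consider the case where Recycler 2 bids 5, Recycler 3 bids 5, Recycler 4 bids 5 and Recycler 5 bids 31.
Truthful bid 29: loses, pays 0, utility 0.
Bid 31 instead: wins, pays 5, utility 29 - 5 = 24.
Since 24 > 0, bidding 31 is strictly better here, so truthful bidding is not dominant.

No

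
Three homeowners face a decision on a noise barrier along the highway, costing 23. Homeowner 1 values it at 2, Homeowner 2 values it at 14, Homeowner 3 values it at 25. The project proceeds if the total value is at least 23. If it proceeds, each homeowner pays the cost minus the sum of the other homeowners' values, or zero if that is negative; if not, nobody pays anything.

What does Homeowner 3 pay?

Total value 41 ≥ cost 23, so the project is built.
The other homeowners' values sum to 16.
Cost minus that sum is 23 - 16 = 7.

7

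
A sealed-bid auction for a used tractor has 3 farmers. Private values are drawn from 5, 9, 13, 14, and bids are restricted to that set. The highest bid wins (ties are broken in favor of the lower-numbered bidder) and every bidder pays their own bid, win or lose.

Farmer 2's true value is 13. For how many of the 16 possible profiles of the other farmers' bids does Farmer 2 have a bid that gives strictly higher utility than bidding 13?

Others bid (5, 5): truth gives 0; bid 9 gives 4 > 0. Violating.
Others bid (5, 9): truth gives 0; bid 9 gives 4 > 0. Violating.
Others bid (5, 14): truth gives -13; bid 14 gives -1 > -13. Violating.
Others bid (9, 14): truth gives -13; bid 14 gives -1 > -13. Violating.
Others bid (5, 13): truth gives 0; no alternative beats it.
Others bid (9, 5): truth gives 0; no alternative beats it.
(Checking all 16 profiles: 12 have a profitable deviation, 4 do not.)

12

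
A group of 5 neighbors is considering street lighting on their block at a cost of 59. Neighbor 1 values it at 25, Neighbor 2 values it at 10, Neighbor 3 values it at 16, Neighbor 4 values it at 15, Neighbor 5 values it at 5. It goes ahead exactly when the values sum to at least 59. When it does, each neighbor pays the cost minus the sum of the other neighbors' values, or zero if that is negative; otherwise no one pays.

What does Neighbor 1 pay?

Total value 71 ≥ cost 59, so the project is built.
The other neighbors' values sum to 46.
Cost minus that sum is 59 - 46 = 13.

13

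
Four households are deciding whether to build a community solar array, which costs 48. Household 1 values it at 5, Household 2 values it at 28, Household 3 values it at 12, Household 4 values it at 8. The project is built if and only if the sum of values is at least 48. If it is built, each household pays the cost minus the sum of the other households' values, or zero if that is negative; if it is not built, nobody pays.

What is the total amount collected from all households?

Total value 53 ≥ cost 48, so it is built.
Household 1: others sum to 48; max(0, 48 - 48) = 0.
Household 2: others sum to 25; max(0, 48 - 25) = 23.
Household 3: others sum to 41; max(0, 48 - 41) = 7.
Household 4: others sum to 45; max(0, 48 - 45) = 3.
Total collected = 0 + 23 + 7 + 3 = 33.

33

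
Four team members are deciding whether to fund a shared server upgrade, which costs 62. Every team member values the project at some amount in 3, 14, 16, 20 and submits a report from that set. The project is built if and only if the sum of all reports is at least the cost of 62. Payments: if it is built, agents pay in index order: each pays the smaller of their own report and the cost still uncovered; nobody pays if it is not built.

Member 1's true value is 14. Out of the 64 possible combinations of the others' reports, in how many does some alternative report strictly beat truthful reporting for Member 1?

Others report (20, 20, 20): truth gives 0; report 3 gives 11 > 0. Violating.
Others report (3, 3, 3): truth gives 0; no alternative beats it.
Others report (3, 3, 14): truth gives 0; no alternative beats it.
(Checking all 64 profiles: 1 has a profitable deviation, 63 do not.)

1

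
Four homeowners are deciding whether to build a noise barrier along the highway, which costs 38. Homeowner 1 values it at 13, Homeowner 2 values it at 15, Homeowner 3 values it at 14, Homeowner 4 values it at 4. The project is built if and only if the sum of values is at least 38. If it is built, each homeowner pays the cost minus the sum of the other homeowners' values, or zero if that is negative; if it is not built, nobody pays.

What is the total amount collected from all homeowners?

Total value 46 ≥ cost 38, so it is built.
Homeowner 1: others sum to 33; max(0, 38 - 33) = 5.
Homeowner 2: others sum to 31; max(0, 38 - 31) = 7.
Homeowner 3: others sum to 32; max(0, 38 - 32) = 6.
Homeowner 4: others sum to 42; max(0, 38 - 42) = 0.
Total collected = 5 + 7 + 6 + 0 = 18.

18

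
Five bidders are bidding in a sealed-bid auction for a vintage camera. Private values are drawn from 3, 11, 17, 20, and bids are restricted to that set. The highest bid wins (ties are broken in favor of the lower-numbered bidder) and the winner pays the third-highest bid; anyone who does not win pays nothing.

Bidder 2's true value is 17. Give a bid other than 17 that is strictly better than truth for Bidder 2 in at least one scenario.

Suppose Bidder 1 bids 3, Bidder 3 bids 3, Bidder 4 bids 3 and Bidder 5 bids 20.
Bid 17: loses, pays 0, utility 0.
Bid 20: wins, pays 3, utility 17 - 3 = 14.
So bidding 20 beats truth here (14 > 0).

20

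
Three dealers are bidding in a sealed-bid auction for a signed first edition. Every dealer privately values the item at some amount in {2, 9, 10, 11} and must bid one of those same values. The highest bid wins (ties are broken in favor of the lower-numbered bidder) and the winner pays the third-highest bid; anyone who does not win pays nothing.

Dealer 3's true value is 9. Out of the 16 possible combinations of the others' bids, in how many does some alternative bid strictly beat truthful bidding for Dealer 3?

4

Others bid (2, 9): truth gives 0; bid 10 gives 7 > 0. Violating.
Others bid (2, 10): truth gives 0; bid 11 gives 7 > 0. Violating.
Others bid (9, 2): truth gives 0; bid 10 gives 7 > 0. Violating.
Others bid (10, 2): truth gives 0; bid 11 gives 7 > 0. Violating.
Others bid (2, 2): truth gives 7; no alternative beats it.
Others bid (2, 11): truth gives 0; no alternative beats it.
(Checking all 16 profiles: 4 have a profitable deviation, 12 do not.)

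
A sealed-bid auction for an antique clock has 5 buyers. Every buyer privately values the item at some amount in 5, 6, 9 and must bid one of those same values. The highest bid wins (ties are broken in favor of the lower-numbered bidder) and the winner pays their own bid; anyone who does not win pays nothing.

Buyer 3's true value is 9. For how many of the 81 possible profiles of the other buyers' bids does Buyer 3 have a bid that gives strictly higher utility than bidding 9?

4

Others bid (5, 5, 5, 5): truth gives 0; bid 6 gives 3 > 0. Violating.
Others bid (5, 5, 5, 6): truth gives 0; bid 6 gives 3 > 0. Violating.
Others bid (5, 5, 6, 5): truth gives 0; bid 6 gives 3 > 0. Violating.
Others bid (5, 5, 6, 6): truth gives 0; bid 6 gives 3 > 0. Violating.
Others bid (5, 5, 5, 9): truth gives 0; no alternative beats it.
Others bid (5, 5, 6, 9): truth gives 0; no alternative beats it.
(Checking all 81 profiles: 4 have a profitable deviation, 77 do not.)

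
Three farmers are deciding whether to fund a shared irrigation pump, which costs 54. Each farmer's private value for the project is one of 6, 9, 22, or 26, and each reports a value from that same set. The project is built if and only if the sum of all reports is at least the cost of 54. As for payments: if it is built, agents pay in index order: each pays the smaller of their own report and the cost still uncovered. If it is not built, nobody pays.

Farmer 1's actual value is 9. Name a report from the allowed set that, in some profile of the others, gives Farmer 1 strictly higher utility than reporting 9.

6

Suppose Farmer 2 reports 22 and Farmer 3 reports 26.
Report 9: project built, pays 9, utility 9 - 9 = 0.
Report 6: project built, pays 6, utility 9 - 6 = 3.
So reporting 6 beats truth here (3 > 0).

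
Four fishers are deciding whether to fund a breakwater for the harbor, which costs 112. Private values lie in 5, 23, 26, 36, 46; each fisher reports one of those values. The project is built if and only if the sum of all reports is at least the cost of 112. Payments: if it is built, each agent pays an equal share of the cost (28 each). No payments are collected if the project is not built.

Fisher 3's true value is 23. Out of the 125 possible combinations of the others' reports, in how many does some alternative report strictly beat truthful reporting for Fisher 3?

Others report (5, 46, 46): truth gives -5; report 5 gives 0 > -5. Violating.
Others report (23, 23, 46): truth gives -5; report 5 gives 0 > -5. Violating.
Others report (23, 26, 46): truth gives -5; report 5 gives 0 > -5. Violating.
Others report (23, 36, 36): truth gives -5; report 5 gives 0 > -5. Violating.
Others report (5, 5, 5): truth gives 0; no alternative beats it.
Others report (5, 5, 23): truth gives 0; no alternative beats it.
(Checking all 125 profiles: 27 have a profitable deviation, 98 do not.)

27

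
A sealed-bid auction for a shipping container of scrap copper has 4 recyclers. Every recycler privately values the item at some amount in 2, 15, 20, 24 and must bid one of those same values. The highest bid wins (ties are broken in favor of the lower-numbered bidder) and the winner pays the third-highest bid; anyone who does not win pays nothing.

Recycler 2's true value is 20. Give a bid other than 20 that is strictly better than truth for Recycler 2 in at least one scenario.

Suppose Recycler 1 bids 2, Recycler 3 bids 2 and Recycler 4 bids 24.
Bid 20: loses, pays 0, utility 0.
Bid 24: wins, pays 2, utility 20 - 2 = 18.
So bidding 24 beats truth here (18 > 0).

24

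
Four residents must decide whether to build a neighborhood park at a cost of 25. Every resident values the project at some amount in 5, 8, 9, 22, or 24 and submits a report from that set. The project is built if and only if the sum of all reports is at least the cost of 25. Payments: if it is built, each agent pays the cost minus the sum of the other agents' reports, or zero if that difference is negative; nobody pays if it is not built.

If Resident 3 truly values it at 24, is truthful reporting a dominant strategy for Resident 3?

Check each profile of the others' reports and compare truth against every alternative report.
Others report (5, 5, 22): truth gives 24, best alternative gives 24.
Others report (5, 5, 24): truth gives 24, best alternative gives 24.
Others report (5, 8, 22): truth gives 24, best alternative gives 24.
Others report (5, 8, 24): truth gives 24, best alternative gives 24.
Others report (5, 9, 22): truth gives 24, best alternative gives 24.
Others report (5, 9, 24): truth gives 24, best alternative gives 24.
(Remaining 119 profiles checked similarly; truth is weakly best in each.)
In every case the truthful report is at least as good as any alternative, so it is a dominant strategy.

Yes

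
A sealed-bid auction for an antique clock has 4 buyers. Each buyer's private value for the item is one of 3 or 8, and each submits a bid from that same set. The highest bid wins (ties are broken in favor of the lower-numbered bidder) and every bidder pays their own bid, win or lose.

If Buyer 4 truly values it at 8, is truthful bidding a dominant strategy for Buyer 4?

No

Consider the case where Buyer 1 bids 3, Buyer 2 bids 3 and Buyer 3 bids 8.
Truthful bid 8: loses but pays 8, utility -8.
Bid 3 instead: loses but pays 3, utility -3.
Since -3 > -8, bidding 3 is strictly better here, so truthful bidding is not dominant.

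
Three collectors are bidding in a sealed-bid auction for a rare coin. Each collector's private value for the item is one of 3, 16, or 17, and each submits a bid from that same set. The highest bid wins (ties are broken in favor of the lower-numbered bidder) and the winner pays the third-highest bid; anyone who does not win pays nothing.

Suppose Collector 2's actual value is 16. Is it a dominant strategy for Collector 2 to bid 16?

Consider the case where Collector 1 bids 3 and Collector 3 bids 17.
Truthful bid 16: loses, pays 0, utility 0.
Bid 17 instead: wins, pays 3, utility 16 - 3 = 13.
Since 13 > 0, bidding 17 is strictly better here, so truthful bidding is not dominant.

No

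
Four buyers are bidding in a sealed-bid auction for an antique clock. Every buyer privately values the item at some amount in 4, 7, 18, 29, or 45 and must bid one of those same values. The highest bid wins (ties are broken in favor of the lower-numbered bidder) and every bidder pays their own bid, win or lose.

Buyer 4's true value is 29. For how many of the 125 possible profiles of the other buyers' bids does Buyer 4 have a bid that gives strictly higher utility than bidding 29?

106

Others bid (4, 4, 4): truth gives 0; bid 7 gives 22 > 0. Violating.
Others bid (4, 4, 7): truth gives 0; bid 18 gives 11 > 0. Violating.
Others bid (4, 4, 29): truth gives -29; bid 4 gives -4 > -29. Violating.
Others bid (4, 4, 45): truth gives -29; bid 4 gives -4 > -29. Violating.
Others bid (4, 4, 18): truth gives 0; no alternative beats it.
Others bid (4, 7, 18): truth gives 0; no alternative beats it.
(Checking all 125 profiles: 106 have a profitable deviation, 19 do not.)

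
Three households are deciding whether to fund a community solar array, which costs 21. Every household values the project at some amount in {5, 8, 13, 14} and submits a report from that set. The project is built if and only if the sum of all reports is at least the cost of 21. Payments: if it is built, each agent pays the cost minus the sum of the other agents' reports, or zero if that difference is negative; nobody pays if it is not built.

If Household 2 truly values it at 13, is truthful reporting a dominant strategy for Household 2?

Check each profile of the others' reports and compare truth against every alternative report.
Others report (8, 13): truth gives 13, best alternative gives 13.
Others report (8, 14): truth gives 13, best alternative gives 13.
Others report (13, 8): truth gives 13, best alternative gives 13.
Others report (13, 13): truth gives 13, best alternative gives 13.
Others report (13, 14): truth gives 13, best alternative gives 13.
Others report (14, 8): truth gives 13, best alternative gives 13.
(Remaining 10 profiles checked similarly; truth is weakly best in each.)
In every case the truthful report is at least as good as any alternative, so it is a dominant strategy.

Yes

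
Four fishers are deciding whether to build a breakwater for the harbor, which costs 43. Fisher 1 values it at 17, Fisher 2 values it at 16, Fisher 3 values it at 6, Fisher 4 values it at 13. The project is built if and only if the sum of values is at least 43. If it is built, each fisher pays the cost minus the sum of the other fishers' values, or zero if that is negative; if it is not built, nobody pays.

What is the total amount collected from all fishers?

19

Total value 52 ≥ cost 43, so it is built.
Fisher 1: others sum to 35; max(0, 43 - 35) = 8.
Fisher 2: others sum to 36; max(0, 43 - 36) = 7.
Fisher 3: others sum to 46; max(0, 43 - 46) = 0.
Fisher 4: others sum to 39; max(0, 43 - 39) = 4.
Total collected = 8 + 7 + 0 + 4 = 19.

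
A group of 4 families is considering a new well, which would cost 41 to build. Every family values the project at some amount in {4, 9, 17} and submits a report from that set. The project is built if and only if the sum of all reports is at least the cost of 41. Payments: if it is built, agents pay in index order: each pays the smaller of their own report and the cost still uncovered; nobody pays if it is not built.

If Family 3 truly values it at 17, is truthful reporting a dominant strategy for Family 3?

No

Consider the case where Family 1 reports 4, Family 2 reports 17 and Family 4 reports 17.
Truthful report 17: project built, pays 17, utility 17 - 17 = 0.
Report 4 instead: project built, pays 4, utility 17 - 4 = 13.
Since 13 > 0, reporting 4 is strictly better here, so truthful reporting is not dominant.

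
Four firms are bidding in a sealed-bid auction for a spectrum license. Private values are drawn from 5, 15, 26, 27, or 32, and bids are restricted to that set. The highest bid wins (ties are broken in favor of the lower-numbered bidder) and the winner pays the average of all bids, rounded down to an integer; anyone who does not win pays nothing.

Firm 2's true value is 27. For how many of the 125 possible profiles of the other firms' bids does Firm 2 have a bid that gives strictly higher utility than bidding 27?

Others bid (5, 5, 5): truth gives 17; bid 15 gives 20 > 17. Violating.
Others bid (5, 5, 15): truth gives 14; bid 15 gives 17 > 14. Violating.
Others bid (5, 5, 32): truth gives 0; bid 32 gives 9 > 0. Violating.
Others bid (5, 15, 5): truth gives 14; bid 15 gives 17 > 14. Violating.
Others bid (5, 5, 26): truth gives 12; no alternative beats it.
Others bid (5, 5, 27): truth gives 11; no alternative beats it.
(Checking all 125 profiles: 44 have a profitable deviation, 81 do not.)

44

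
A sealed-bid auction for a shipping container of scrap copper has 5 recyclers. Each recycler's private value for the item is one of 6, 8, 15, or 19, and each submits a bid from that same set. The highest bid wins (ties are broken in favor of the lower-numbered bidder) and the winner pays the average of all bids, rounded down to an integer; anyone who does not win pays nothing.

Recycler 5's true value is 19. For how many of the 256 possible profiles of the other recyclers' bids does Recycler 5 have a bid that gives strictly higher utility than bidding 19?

Others bid (6, 6, 6, 6): truth gives 11; bid 8 gives 13 > 11. Violating.
Others bid (6, 6, 6, 8): truth gives 10; bid 15 gives 11 > 10. Violating.
Others bid (6, 6, 8, 6): truth gives 10; bid 15 gives 11 > 10. Violating.
Others bid (6, 6, 8, 8): truth gives 10; bid 15 gives 11 > 10. Violating.
Others bid (6, 6, 6, 15): truth gives 9; no alternative beats it.
Others bid (6, 6, 6, 19): truth gives 0; no alternative beats it.
(Checking all 256 profiles: 12 have a profitable deviation, 244 do not.)

12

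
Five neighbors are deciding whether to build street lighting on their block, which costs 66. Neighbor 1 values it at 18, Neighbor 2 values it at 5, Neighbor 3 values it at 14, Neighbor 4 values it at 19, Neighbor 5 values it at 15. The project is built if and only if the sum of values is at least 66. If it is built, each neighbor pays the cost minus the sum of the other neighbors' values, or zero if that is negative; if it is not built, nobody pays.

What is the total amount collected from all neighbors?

46

Total value 71 ≥ cost 66, so it is built.
Neighbor 1: others sum to 53; max(0, 66 - 53) = 13.
Neighbor 2: others sum to 66; max(0, 66 - 66) = 0.
Neighbor 3: others sum to 57; max(0, 66 - 57) = 9.
Neighbor 4: others sum to 52; max(0, 66 - 52) = 14.
Neighbor 5: others sum to 56; max(0, 66 - 56) = 10.
Total collected = 13 + 0 + 9 + 14 + 10 = 46.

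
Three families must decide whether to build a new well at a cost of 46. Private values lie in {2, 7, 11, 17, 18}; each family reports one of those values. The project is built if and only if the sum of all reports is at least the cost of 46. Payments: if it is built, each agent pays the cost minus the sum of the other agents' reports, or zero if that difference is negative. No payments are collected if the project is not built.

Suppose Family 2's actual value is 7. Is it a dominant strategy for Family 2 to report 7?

Check each profile of the others' reports and compare truth against every alternative report.
Others report (2, 2): truth gives 0, best alternative gives 0.
Others report (2, 7): truth gives 0, best alternative gives 0.
Others report (2, 11): truth gives 0, best alternative gives 0.
Others report (2, 17): truth gives 0, best alternative gives 0.
Others report (2, 18): truth gives 0, best alternative gives 0.
Others report (7, 2): truth gives 0, best alternative gives 0.
(Remaining 19 profiles checked similarly; truth is weakly best in each.)
In every case the truthful report is at least as good as any alternative, so it is a dominant strategy.

Yes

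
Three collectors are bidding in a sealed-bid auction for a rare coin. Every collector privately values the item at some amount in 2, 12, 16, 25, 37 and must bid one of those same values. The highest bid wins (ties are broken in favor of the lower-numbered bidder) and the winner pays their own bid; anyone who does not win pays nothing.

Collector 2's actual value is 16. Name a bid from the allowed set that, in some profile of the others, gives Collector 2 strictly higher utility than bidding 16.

Suppose Collector 1 bids 2 and Collector 3 bids 2.
Bid 16: wins, pays 16, utility 16 - 16 = 0.
Bid 12: wins, pays 12, utility 16 - 12 = 4.
So bidding 12 beats truth here (4 > 0).

12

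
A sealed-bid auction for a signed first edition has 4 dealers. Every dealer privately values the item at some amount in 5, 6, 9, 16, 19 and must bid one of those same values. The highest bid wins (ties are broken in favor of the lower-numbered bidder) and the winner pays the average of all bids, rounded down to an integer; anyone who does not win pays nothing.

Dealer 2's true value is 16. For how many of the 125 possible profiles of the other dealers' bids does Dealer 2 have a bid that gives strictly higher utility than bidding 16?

Others bid (5, 5, 5): truth gives 9; bid 6 gives 11 > 9. Violating.
Others bid (5, 5, 6): truth gives 8; bid 6 gives 11 > 8. Violating.
Others bid (5, 5, 9): truth gives 8; bid 9 gives 9 > 8. Violating.
Others bid (5, 5, 19): truth gives 0; bid 19 gives 4 > 0. Violating.
Others bid (5, 5, 16): truth gives 6; no alternative beats it.
Others bid (5, 6, 16): truth gives 6; no alternative beats it.
(Checking all 125 profiles: 65 have a profitable deviation, 60 do not.)

65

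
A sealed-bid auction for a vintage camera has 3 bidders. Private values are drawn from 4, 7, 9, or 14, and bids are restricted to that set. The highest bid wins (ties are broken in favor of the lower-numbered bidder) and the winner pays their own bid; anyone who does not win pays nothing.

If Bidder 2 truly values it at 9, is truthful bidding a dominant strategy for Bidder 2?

No

Consider the case where Bidder 1 bids 4 and Bidder 3 bids 4.
Truthful bid 9: wins, pays 9, utility 9 - 9 = 0.
Bid 7 instead: wins, pays 7, utility 9 - 7 = 2.
Since 2 > 0, bidding 7 is strictly better here, so truthful bidding is not dominant.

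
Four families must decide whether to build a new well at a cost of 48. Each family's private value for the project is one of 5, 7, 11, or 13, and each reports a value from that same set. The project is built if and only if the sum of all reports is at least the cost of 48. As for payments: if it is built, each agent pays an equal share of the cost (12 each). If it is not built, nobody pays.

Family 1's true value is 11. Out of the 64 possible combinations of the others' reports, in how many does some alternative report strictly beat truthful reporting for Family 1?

4

Others report (11, 13, 13): truth gives -1; report 5 gives 0 > -1. Violating.
Others report (13, 11, 13): truth gives -1; report 5 gives 0 > -1. Violating.
Others report (13, 13, 11): truth gives -1; report 5 gives 0 > -1. Violating.
Others report (13, 13, 13): truth gives -1; report 5 gives 0 > -1. Violating.
Others report (5, 5, 5): truth gives 0; no alternative beats it.
Others report (5, 5, 7): truth gives 0; no alternative beats it.
(Checking all 64 profiles: 4 have a profitable deviation, 60 do not.)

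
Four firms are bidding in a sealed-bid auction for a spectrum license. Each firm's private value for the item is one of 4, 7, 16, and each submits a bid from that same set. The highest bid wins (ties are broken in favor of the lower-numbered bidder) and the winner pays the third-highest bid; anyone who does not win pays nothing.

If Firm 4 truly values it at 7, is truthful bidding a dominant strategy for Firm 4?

Consider the case where Firm 1 bids 4, Firm 2 bids 4 and Firm 3 bids 7.
Truthful bid 7: loses, pays 0, utility 0.
Bid 16 instead: wins, pays 4, utility 7 - 4 = 3.
Since 3 > 0, bidding 16 is strictly better here, so truthful bidding is not dominant.

No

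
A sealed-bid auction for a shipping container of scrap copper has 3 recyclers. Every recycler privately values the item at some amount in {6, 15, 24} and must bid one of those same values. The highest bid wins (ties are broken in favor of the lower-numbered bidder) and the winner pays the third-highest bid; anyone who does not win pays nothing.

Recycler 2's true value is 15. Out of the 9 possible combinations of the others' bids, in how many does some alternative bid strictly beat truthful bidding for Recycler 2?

2

Others bid (6, 24): truth gives 0; bid 24 gives 9 > 0. Violating.
Others bid (15, 6): truth gives 0; bid 24 gives 9 > 0. Violating.
Others bid (6, 6): truth gives 9; no alternative beats it.
Others bid (6, 15): truth gives 9; no alternative beats it.
(Checking all 9 profiles: 2 have a profitable deviation, 7 do not.)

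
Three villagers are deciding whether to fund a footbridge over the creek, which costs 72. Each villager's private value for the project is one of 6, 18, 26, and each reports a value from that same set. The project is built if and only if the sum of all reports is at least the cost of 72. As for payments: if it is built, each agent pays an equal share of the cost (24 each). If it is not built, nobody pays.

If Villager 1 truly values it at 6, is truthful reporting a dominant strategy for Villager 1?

Yes

Check each profile of the others' reports and compare truth against every alternative report.
Others report (6, 6): truth gives 0, best alternative gives 0.
Others report (6, 18): truth gives 0, best alternative gives 0.
Others report (6, 26): truth gives 0, best alternative gives 0.
Others report (18, 6): truth gives 0, best alternative gives 0.
Others report (18, 18): truth gives 0, best alternative gives 0.
Others report (18, 26): truth gives 0, best alternative gives 0.
(Remaining 3 profiles checked similarly; truth is weakly best in each.)
In every case the truthful report is at least as good as any alternative, so it is a dominant strategy.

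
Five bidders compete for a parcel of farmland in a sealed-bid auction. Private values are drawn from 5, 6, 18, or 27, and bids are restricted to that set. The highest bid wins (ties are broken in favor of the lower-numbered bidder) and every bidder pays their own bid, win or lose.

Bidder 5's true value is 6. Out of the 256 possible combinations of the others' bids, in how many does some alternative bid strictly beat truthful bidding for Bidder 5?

Others bid (5, 5, 5, 6): truth gives -6; bid 5 gives -5 > -6. Violating.
Others bid (5, 5, 5, 18): truth gives -6; bid 5 gives -5 > -6. Violating.
Others bid (5, 5, 5, 27): truth gives -6; bid 5 gives -5 > -6. Violating.
Others bid (5, 5, 6, 5): truth gives -6; bid 5 gives -5 > -6. Violating.
Others bid (5, 5, 5, 5): truth gives 0; no alternative beats it.
(Checking all 256 profiles: 255 have a profitable deviation, 1 does not.)

255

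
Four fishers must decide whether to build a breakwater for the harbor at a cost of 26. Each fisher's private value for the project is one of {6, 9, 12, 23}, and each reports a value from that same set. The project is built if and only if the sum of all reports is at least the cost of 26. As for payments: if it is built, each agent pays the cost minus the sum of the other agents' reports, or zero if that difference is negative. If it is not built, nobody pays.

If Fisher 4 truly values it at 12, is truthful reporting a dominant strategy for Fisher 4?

Check each profile of the others' reports and compare truth against every alternative report.
Others report (6, 6, 23): truth gives 12, best alternative gives 12.
Others report (6, 9, 12): truth gives 12, best alternative gives 12.
Others report (6, 9, 23): truth gives 12, best alternative gives 12.
Others report (6, 12, 9): truth gives 12, best alternative gives 12.
Others report (6, 12, 12): truth gives 12, best alternative gives 12.
Others report (6, 12, 23): truth gives 12, best alternative gives 12.
(Remaining 58 profiles checked similarly; truth is weakly best in each.)
In every case the truthful report is at least as good as any alternative, so it is a dominant strategy.

Yes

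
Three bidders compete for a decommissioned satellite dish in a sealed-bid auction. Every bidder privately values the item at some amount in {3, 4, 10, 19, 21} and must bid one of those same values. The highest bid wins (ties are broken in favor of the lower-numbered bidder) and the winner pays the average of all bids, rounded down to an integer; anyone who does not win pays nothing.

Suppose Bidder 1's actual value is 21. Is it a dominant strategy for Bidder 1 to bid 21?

No

Consider the case where Bidder 2 bids 3 and Bidder 3 bids 3.
Truthful bid 21: wins, pays 9, utility 21 - 9 = 12.
Bid 3 instead: wins, pays 3, utility 21 - 3 = 18.
Since 18 > 12, bidding 3 is strictly better here, so truthful bidding is not dominant.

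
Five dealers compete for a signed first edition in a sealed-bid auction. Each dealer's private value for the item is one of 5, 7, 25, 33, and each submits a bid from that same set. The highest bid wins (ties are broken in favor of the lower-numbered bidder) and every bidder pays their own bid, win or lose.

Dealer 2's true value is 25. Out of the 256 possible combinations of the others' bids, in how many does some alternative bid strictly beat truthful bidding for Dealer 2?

Others bid (5, 5, 5, 5): truth gives 0; bid 7 gives 18 > 0. Violating.
Others bid (5, 5, 5, 7): truth gives 0; bid 7 gives 18 > 0. Violating.
Others bid (5, 5, 5, 33): truth gives -25; bid 5 gives -5 > -25. Violating.
Others bid (5, 5, 7, 5): truth gives 0; bid 7 gives 18 > 0. Violating.
Others bid (5, 5, 5, 25): truth gives 0; no alternative beats it.
Others bid (5, 5, 7, 25): truth gives 0; no alternative beats it.
(Checking all 256 profiles: 210 have a profitable deviation, 46 do not.)

210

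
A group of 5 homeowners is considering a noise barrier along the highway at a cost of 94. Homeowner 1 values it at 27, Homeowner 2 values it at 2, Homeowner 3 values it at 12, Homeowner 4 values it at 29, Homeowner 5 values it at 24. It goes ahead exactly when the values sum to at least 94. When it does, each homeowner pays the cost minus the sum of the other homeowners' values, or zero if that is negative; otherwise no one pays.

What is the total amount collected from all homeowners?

94

Total value 94 ≥ cost 94, so it is built.
Homeowner 1: others sum to 67; max(0, 94 - 67) = 27.
Homeowner 2: others sum to 92; max(0, 94 - 92) = 2.
Homeowner 3: others sum to 82; max(0, 94 - 82) = 12.
Homeowner 4: others sum to 65; max(0, 94 - 65) = 29.
Homeowner 5: others sum to 70; max(0, 94 - 70) = 24.
Total collected = 27 + 2 + 12 + 29 + 24 = 94.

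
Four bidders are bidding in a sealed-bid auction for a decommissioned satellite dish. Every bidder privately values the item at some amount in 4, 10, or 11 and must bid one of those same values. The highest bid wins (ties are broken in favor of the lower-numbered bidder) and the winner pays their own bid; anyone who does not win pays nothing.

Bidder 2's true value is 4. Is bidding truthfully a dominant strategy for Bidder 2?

Yes

Check each profile of the others' bids and compare truth against every alternative bid.
Others bid (4, 4, 4): truth gives 0, best alternative gives -6.
Others bid (4, 4, 10): truth gives 0, best alternative gives -6.
Others bid (4, 10, 4): truth gives 0, best alternative gives -6.
Others bid (4, 10, 10): truth gives 0, best alternative gives -6.
Others bid (4, 4, 11): truth gives 0, best alternative gives 0.
Others bid (4, 10, 11): truth gives 0, best alternative gives 0.
(Remaining 21 profiles checked similarly; truth is weakly best in each.)
In every case the truthful bid is at least as good as any alternative, so it is a dominant strategy.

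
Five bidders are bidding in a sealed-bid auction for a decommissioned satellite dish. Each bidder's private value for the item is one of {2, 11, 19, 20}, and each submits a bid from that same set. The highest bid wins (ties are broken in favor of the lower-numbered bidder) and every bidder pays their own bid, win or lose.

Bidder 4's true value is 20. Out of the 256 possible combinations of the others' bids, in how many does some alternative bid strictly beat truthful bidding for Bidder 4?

Others bid (2, 2, 2, 2): truth gives 0; bid 11 gives 9 > 0. Violating.
Others bid (2, 2, 2, 11): truth gives 0; bid 11 gives 9 > 0. Violating.
Others bid (2, 2, 2, 19): truth gives 0; bid 19 gives 1 > 0. Violating.
Others bid (2, 2, 11, 2): truth gives 0; bid 19 gives 1 > 0. Violating.
Others bid (2, 2, 2, 20): truth gives 0; no alternative beats it.
Others bid (2, 2, 11, 20): truth gives 0; no alternative beats it.
(Checking all 256 profiles: 172 have a profitable deviation, 84 do not.)

172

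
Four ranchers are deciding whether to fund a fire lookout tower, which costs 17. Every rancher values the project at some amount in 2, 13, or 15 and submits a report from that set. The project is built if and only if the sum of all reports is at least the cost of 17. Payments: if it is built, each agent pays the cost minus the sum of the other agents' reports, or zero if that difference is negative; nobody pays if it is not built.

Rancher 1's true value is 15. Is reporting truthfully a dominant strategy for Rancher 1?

Yes

Check each profile of the others' reports and compare truth against every alternative report.
Others report (2, 2, 13): truth gives 15, best alternative gives 15.
Others report (2, 2, 15): truth gives 15, best alternative gives 15.
Others report (2, 13, 2): truth gives 15, best alternative gives 15.
Others report (2, 13, 13): truth gives 15, best alternative gives 15.
Others report (2, 13, 15): truth gives 15, best alternative gives 15.
Others report (2, 15, 2): truth gives 15, best alternative gives 15.
(Remaining 21 profiles checked similarly; truth is weakly best in each.)
In every case the truthful report is at least as good as any alternative, so it is a dominant strategy.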